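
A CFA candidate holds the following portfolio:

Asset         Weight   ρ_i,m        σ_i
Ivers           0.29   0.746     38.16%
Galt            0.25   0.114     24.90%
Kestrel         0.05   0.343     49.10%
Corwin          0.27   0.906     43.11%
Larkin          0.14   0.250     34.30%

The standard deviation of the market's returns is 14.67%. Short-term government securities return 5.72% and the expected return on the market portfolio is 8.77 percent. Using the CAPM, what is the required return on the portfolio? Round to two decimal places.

β_Ivers = 0.746 × 38.16% / 14.67% = 1.9405
β_Galt = 0.114 × 24.90% / 14.67% = 0.1935
β_Kestrel = 0.343 × 49.10% / 14.67% = 1.1480
β_Corwin = 0.906 × 43.11% / 14.67% = 2.6624
β_Larkin = 0.250 × 34.30% / 14.67% = 0.5845
β_P = Σ w_i β_i = 0.29×1.9405 + 0.25×0.1935 + 0.05×1.1480 + 0.27×2.6624 + 0.14×0.5845 = 1.4692
MRP = 8.77% − 5.72% = 3.05%
E(R_P) = R_f + β_P × MRP = 5.72% + 1.4692 × 3.05% = 10.20%

10.20%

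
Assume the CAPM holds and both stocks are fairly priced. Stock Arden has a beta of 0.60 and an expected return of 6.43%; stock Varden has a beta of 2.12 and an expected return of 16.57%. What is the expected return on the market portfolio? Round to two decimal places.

9.10%

Both satisfy E(R) = R_f + β·MRP, so the slope of the SML is
MRP = (16.57% − 6.43%) / (2.12 − 0.60) = 10.14% / 1.52 = 6.6711%
R_f = E(R_Arden) − β_Arden·MRP = 6.43% − 0.60 × 6.6711% = 2.4273%
E(R_m) = R_f + MRP = 2.4273% + 6.6711% = 9.10%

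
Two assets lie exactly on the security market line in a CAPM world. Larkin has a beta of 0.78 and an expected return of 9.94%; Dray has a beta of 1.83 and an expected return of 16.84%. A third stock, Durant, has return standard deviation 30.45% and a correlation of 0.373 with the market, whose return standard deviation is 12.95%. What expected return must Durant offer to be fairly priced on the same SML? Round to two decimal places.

MRP = (16.84% − 9.94%) / (1.83 − 0.78) = 6.5714%
R_f = 9.94% − 0.78 × 6.5714% = 4.8143%
β_Durant = ρ·σ_i/σ_m = 0.373 × 30.45 / 12.95 = 0.8771
E(R_Durant) = R_f + β × MRP = 4.8143% + 0.8771 × 6.5714% = 10.58%

10.58%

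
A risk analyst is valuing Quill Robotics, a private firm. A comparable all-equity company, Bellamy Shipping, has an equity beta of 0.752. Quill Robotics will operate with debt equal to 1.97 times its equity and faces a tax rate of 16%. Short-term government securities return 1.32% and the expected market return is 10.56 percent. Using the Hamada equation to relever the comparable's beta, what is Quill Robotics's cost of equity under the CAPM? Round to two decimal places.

19.77%

β_L = β_U × [1 + (1 − t)(D/E)] = 0.752 × [1 + (1 − 0.16) × 1.97]
    = 0.752 × [1 + 0.84 × 1.97] = 0.752 × 2.6548 = 1.9964
MRP = 10.56% − 1.32% = 9.24%
E(R) = R_f + β_L × MRP = 1.32% + 1.9964 × 9.24% = 19.77%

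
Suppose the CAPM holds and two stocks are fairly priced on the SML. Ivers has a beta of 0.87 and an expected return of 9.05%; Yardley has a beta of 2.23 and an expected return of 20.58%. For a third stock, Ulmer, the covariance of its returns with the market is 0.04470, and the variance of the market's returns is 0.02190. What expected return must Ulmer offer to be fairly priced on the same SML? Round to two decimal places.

18.98%

MRP = (20.58% − 9.05%) / (2.23 − 0.87) = 8.4779%
R_f = 9.05% − 0.87 × 8.4779% = 1.6742%
β_Ulmer = Cov / Var(R_m) = 0.04470 / 0.02190 = 2.0411
E(R_Ulmer) = R_f + β × MRP = 1.6742% + 2.0411 × 8.4779% = 18.98%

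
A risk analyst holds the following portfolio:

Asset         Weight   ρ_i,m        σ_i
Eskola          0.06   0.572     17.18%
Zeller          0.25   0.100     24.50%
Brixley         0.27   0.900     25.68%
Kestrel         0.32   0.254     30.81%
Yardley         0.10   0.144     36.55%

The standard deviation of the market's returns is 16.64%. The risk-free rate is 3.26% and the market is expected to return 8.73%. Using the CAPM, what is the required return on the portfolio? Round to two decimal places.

6.70%

β_Eskola = 0.572 × 17.18% / 16.64% = 0.5906
β_Zeller = 0.100 × 24.50% / 16.64% = 0.1472
β_Brixley = 0.900 × 25.68% / 16.64% = 1.3889
β_Kestrel = 0.254 × 30.81% / 16.64% = 0.4703
β_Yardley = 0.144 × 36.55% / 16.64% = 0.3163
β_P = Σ w_i β_i = 0.06×0.5906 + 0.25×0.1472 + 0.27×1.3889 + 0.32×0.4703 + 0.10×0.3163 = 0.6294
MRP = 8.73% − 3.26% = 5.47%
E(R_P) = R_f + β_P × MRP = 3.26% + 0.6294 × 5.47% = 6.70%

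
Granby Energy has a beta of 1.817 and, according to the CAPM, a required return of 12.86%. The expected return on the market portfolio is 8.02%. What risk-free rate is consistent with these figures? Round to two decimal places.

E(R) = R_f + β(E(R_m) − R_f) = R_f(1 − β) + β·E(R_m)
12.86% = R_f × (1 − 1.817) + 1.817 × 8.02%
12.86% = R_f × -0.817 + 14.57234%
R_f = (12.86% − 14.57234%) / -0.817 = 2.10%

2.10%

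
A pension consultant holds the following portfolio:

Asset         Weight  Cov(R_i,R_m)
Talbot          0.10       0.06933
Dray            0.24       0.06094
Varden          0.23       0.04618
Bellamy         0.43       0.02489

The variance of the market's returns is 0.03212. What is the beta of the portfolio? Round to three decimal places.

1.335

β_Talbot = 0.06933 / 0.03212 = 2.1585
β_Dray = 0.06094 / 0.03212 = 1.8973
β_Varden = 0.04618 / 0.03212 = 1.4377
β_Bellamy = 0.02489 / 0.03212 = 0.7749
β_P = Σ w_i β_i = 0.10×2.1585 + 0.24×1.8973 + 0.23×1.4377 + 0.43×0.7749 = 1.3351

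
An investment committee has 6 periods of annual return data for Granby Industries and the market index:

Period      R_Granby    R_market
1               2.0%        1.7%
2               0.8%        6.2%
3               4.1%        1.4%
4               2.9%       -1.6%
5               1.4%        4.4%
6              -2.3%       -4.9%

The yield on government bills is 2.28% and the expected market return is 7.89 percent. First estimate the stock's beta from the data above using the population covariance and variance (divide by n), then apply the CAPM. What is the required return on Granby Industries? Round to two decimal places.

Mean R_i = (2.0 + 0.8 + 4.1 + 2.9 + 1.4 − 2.3) / 6 = 1.4833%
Mean R_m = (1.7 + 6.2 + 1.4 − 1.6 + 4.4 − 4.9) / 6 = 1.2000%
Σ(R_i − R̄_i)(R_m − R̄_m) = 16.2100  ⇒  Cov = 16.2100 / 6 = 2.7017
Σ(R_m − R̄_m)² = 80.5800  ⇒  Var(R_m) = 80.5800 / 6 = 13.4300
β = Cov / Var(R_m) = 2.7017 / 13.4300 = 0.2012
MRP = 7.89% − 2.28% = 5.61%
E(R) = R_f + β × MRP = 2.28% + 0.2012 × 5.61% = 3.41%

3.41%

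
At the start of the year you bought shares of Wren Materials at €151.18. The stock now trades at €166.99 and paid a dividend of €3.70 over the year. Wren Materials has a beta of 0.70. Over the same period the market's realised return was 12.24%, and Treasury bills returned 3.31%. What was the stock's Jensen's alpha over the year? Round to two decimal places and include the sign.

Realised HPR = (P1 + D1 − P0) / P0 = (166.99 + 3.70 − 151.18) / 151.18 = 19.51 / 151.18 = 12.9051%
MRP = 12.24% − 3.31% = 8.93%
CAPM required = R_f + β·MRP = 3.31% + 0.70 × 8.93% = 9.5610%
α = realised − required = 12.9051% − 9.5610% = +3.34%

+3.34%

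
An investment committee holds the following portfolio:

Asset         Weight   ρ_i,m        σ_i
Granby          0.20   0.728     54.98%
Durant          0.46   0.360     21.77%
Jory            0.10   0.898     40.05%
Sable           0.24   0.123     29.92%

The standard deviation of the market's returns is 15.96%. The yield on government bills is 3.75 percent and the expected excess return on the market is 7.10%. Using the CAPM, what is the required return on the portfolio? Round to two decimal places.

β_Granby = 0.728 × 54.98% / 15.96% = 2.5079
β_Durant = 0.360 × 21.77% / 15.96% = 0.4911
β_Jory = 0.898 × 40.05% / 15.96% = 2.2534
β_Sable = 0.123 × 29.92% / 15.96% = 0.2306
β_P = Σ w_i β_i = 0.20×2.5079 + 0.46×0.4911 + 0.10×2.2534 + 0.24×0.2306 = 1.0082
E(R_P) = R_f + β_P × MRP = 3.75% + 1.0082 × 7.10% = 10.91%

10.91%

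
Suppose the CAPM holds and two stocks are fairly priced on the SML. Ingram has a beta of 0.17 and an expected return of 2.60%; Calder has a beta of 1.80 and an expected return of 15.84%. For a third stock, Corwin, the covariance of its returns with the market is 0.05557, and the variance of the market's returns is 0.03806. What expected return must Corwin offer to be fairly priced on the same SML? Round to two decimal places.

13.08%

MRP = (15.84% − 2.60%) / (1.80 − 0.17) = 8.1227%
R_f = 2.60% − 0.17 × 8.1227% = 1.2191%
β_Corwin = Cov / Var(R_m) = 0.05557 / 0.03806 = 1.4601
E(R_Corwin) = R_f + β × MRP = 1.2191% + 1.4601 × 8.1227% = 13.08%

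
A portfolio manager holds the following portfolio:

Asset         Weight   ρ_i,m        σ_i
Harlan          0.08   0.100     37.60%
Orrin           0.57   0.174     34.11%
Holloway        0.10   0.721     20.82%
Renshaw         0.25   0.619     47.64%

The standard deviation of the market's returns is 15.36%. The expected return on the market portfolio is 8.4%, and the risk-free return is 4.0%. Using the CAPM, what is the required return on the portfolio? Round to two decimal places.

β_Harlan = 0.100 × 37.60% / 15.36% = 0.2448
β_Orrin = 0.174 × 34.11% / 15.36% = 0.3864
β_Holloway = 0.721 × 20.82% / 15.36% = 0.9773
β_Renshaw = 0.619 × 47.64% / 15.36% = 1.9199
β_P = Σ w_i β_i = 0.08×0.2448 + 0.57×0.3864 + 0.10×0.9773 + 0.25×1.9199 = 0.8175
MRP = 8.4% − 4.0% = 4.40%
E(R_P) = R_f + β_P × MRP = 4.0% + 0.8175 × 4.4% = 7.60%

7.60%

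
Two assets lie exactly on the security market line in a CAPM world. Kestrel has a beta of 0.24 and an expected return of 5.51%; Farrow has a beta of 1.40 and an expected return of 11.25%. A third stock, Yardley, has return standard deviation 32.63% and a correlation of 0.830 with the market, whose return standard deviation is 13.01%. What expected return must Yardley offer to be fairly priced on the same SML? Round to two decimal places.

MRP = (11.25% − 5.51%) / (1.40 − 0.24) = 4.9483%
R_f = 5.51% − 0.24 × 4.9483% = 4.3224%
β_Yardley = ρ·σ_i/σ_m = 0.830 × 32.63 / 13.01 = 2.0817
E(R_Yardley) = R_f + β × MRP = 4.3224% + 2.0817 × 4.9483% = 14.62%

14.62%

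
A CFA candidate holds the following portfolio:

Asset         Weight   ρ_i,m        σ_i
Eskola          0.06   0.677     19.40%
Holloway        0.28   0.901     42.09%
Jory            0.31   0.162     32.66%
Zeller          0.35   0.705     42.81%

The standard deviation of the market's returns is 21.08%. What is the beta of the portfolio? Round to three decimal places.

1.120

β_Eskola = 0.677 × 19.40% / 21.08% = 0.6230
β_Holloway = 0.901 × 42.09% / 21.08% = 1.7990
β_Jory = 0.162 × 32.66% / 21.08% = 0.2510
β_Zeller = 0.705 × 42.81% / 21.08% = 1.4317
β_P = Σ w_i β_i = 0.06×0.6230 + 0.28×1.7990 + 0.31×0.2510 + 0.35×1.4317 = 1.1200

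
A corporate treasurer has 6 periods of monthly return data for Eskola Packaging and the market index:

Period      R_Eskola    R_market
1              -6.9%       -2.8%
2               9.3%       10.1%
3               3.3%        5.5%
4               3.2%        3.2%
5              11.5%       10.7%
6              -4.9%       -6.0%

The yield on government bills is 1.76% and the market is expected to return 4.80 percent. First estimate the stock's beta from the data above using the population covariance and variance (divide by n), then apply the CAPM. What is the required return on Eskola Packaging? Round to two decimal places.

4.95%

Mean R_i = (-6.9 + 9.3 + 3.3 + 3.2 + 11.5 − 4.9) / 6 = 2.5833%
Mean R_m = (-2.8 + 10.1 + 5.5 + 3.2 + 10.7 − 6.0) / 6 = 3.4500%
Σ(R_i − R̄_i)(R_m − R̄_m) = 240.6150  ⇒  Cov = 240.6150 / 6 = 40.1025
Σ(R_m − R̄_m)² = 229.4150  ⇒  Var(R_m) = 229.4150 / 6 = 38.2358
β = Cov / Var(R_m) = 40.1025 / 38.2358 = 1.0488
MRP = 4.80% − 1.76% = 3.04%
E(R) = R_f + β × MRP = 1.76% + 1.0488 × 3.04% = 4.95%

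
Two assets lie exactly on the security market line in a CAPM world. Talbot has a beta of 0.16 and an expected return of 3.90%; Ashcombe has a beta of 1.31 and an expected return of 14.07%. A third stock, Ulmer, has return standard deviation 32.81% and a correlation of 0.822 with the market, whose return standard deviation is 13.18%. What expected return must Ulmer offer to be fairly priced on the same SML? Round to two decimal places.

20.58%

MRP = (14.07% − 3.90%) / (1.31 − 0.16) = 8.8435%
R_f = 3.90% − 0.16 × 8.8435% = 2.4850%
β_Ulmer = ρ·σ_i/σ_m = 0.822 × 32.81 / 13.18 = 2.0463
E(R_Ulmer) = R_f + β × MRP = 2.4850% + 2.0463 × 8.8435% = 20.58%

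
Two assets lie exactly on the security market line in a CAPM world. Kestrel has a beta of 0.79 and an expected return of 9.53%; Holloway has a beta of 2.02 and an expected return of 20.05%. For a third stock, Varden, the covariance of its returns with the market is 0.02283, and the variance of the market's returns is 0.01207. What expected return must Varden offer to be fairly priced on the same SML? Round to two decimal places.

18.95%

MRP = (20.05% − 9.53%) / (2.02 − 0.79) = 8.5528%
R_f = 9.53% − 0.79 × 8.5528% = 2.7733%
β_Varden = Cov / Var(R_m) = 0.02283 / 0.01207 = 1.8915
E(R_Varden) = R_f + β × MRP = 2.7733% + 1.8915 × 8.5528% = 18.95%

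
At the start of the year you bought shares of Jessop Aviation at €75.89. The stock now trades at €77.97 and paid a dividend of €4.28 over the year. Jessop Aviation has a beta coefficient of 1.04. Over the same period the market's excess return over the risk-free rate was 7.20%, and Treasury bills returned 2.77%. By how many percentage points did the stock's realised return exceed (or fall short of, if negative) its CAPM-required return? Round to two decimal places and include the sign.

-1.88%

Realised HPR = (P1 + D1 − P0) / P0 = (77.97 + 4.28 − 75.89) / 75.89 = 6.36 / 75.89 = 8.3806%
CAPM required = R_f + β·MRP = 2.77% + 1.04 × 7.20% = 10.2580%
α = realised − required = 8.3806% − 10.2580% = -1.88%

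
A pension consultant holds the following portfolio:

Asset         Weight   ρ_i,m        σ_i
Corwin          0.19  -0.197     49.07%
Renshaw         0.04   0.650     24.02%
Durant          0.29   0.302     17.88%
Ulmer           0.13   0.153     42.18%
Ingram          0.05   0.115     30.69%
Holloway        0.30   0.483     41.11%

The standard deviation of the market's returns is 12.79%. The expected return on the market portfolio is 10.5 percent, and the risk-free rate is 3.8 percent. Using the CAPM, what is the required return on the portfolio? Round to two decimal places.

7.64%

β_Corwin = -0.197 × 49.07% / 12.79% = -0.7558
β_Renshaw = 0.650 × 24.02% / 12.79% = 1.2207
β_Durant = 0.302 × 17.88% / 12.79% = 0.4222
β_Ulmer = 0.153 × 42.18% / 12.79% = 0.5046
β_Ingram = 0.115 × 30.69% / 12.79% = 0.2759
β_Holloway = 0.483 × 41.11% / 12.79% = 1.5525
β_P = Σ w_i β_i = 0.19×-0.7558 + 0.04×1.2207 + 0.29×0.4222 + 0.13×0.5046 + 0.05×0.2759 + 0.30×1.5525 = 0.5728
MRP = 10.5% − 3.8% = 6.70%
E(R_P) = R_f + β_P × MRP = 3.8% + 0.5728 × 6.7% = 7.64%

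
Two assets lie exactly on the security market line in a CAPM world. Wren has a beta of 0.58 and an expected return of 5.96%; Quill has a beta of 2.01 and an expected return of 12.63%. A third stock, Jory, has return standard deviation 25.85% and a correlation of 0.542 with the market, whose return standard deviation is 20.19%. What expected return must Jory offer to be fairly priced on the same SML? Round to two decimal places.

MRP = (12.63% − 5.96%) / (2.01 − 0.58) = 4.6643%
R_f = 5.96% − 0.58 × 4.6643% = 3.2547%
β_Jory = ρ·σ_i/σ_m = 0.542 × 25.85 / 20.19 = 0.6939
E(R_Jory) = R_f + β × MRP = 3.2547% + 0.6939 × 4.6643% = 6.49%

6.49%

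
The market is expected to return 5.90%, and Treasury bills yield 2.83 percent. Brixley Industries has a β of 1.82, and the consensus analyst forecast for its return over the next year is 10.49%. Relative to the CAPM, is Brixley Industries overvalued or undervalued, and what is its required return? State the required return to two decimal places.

MRP = 5.90% − 2.83% = 3.07%
Required return = R_f + β·MRP = 2.83% + 1.82 × 3.07% = 8.42%
Forecast 10.49% > required 8.42% → the stock plots above the SML → undervalued.

Undervalued; required return 8.42%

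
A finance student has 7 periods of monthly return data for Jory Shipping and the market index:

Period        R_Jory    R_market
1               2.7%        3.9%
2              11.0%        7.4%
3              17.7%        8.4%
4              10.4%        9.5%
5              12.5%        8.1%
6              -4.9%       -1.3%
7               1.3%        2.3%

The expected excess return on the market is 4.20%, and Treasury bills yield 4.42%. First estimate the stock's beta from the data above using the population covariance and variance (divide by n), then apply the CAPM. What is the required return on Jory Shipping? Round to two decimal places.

Mean R_i = (2.7 + 11.0 + 17.7 + 10.4 + 12.5 − 4.9 + 1.3) / 7 = 7.2429%
Mean R_m = (3.9 + 7.4 + 8.4 + 9.5 + 8.1 − 1.3 + 2.3) / 7 = 5.4714%
Σ(R_i − R̄_i)(R_m − R̄_m) = 172.6186  ⇒  Cov = 172.6186 / 7 = 24.6598
Σ(R_m − R̄_m)² = 93.8143  ⇒  Var(R_m) = 93.8143 / 7 = 13.4020
β = Cov / Var(R_m) = 24.6598 / 13.4020 = 1.8400
E(R) = R_f + β × MRP = 4.42% + 1.8400 × 4.20% = 12.15%

12.15%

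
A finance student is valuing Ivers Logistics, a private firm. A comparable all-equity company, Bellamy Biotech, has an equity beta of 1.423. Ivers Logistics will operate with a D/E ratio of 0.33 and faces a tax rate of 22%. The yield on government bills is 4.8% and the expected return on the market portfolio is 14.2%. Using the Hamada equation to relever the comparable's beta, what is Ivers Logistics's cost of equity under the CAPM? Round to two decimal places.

21.62%

β_L = β_U × [1 + (1 − t)(D/E)] = 1.423 × [1 + (1 − 0.22) × 0.33]
    = 1.423 × [1 + 0.78 × 0.33] = 1.423 × 1.2574 = 1.7893
MRP = 14.2% − 4.8% = 9.40%
E(R) = R_f + β_L × MRP = 4.8% + 1.7893 × 9.4% = 21.62%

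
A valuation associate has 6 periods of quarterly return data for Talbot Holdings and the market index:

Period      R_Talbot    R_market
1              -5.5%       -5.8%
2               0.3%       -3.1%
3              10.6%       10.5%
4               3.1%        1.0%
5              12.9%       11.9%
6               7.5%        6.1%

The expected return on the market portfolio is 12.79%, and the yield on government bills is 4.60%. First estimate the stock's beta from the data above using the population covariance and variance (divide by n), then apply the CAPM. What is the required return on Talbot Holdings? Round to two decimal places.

Mean R_i = (-5.5 + 0.3 + 10.6 + 3.1 + 12.9 + 7.5) / 6 = 4.8167%
Mean R_m = (-5.8 − 3.1 + 10.5 + 1.0 + 11.9 + 6.1) / 6 = 3.4333%
Σ(R_i − R̄_i)(R_m − R̄_m) = 245.4067  ⇒  Cov = 245.4067 / 6 = 40.9011
Σ(R_m − R̄_m)² = 262.5933  ⇒  Var(R_m) = 262.5933 / 6 = 43.7656
β = Cov / Var(R_m) = 40.9011 / 43.7656 = 0.9345
MRP = 12.79% − 4.60% = 8.19%
E(R) = R_f + β × MRP = 4.60% + 0.9345 × 8.19% = 12.25%

12.25%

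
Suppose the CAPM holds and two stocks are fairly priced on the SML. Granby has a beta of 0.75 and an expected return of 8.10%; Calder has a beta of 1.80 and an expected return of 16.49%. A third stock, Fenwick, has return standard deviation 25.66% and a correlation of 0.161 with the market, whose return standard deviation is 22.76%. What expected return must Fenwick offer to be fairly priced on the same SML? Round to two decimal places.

3.56%

MRP = (16.49% − 8.10%) / (1.80 − 0.75) = 7.9905%
R_f = 8.10% − 0.75 × 7.9905% = 2.1071%
β_Fenwick = ρ·σ_i/σ_m = 0.161 × 25.66 / 22.76 = 0.1815
E(R_Fenwick) = R_f + β × MRP = 2.1071% + 0.1815 × 7.9905% = 3.56%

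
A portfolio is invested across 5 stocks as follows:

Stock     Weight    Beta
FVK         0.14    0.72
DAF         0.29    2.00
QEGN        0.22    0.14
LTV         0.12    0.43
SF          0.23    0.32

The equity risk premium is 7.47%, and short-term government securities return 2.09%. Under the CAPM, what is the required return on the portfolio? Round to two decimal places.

8.34%

β_P = Σ w_i β_i = 0.14×0.72 + 0.29×2.00 + 0.22×0.14 + 0.12×0.43 + 0.23×0.32 = 0.8368
E(R_P) = R_f + β_P × MRP = 2.09% + 0.8368 × 7.47% = 8.34%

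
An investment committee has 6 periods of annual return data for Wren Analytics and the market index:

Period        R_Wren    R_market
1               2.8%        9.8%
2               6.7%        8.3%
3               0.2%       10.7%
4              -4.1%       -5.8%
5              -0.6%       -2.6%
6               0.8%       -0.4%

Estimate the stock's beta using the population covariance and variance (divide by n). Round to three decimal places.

0.359

Mean R_i = (2.8 + 6.7 + 0.2 − 4.1 − 0.6 + 0.8) / 6 = 0.9667%
Mean R_m = (9.8 + 8.3 + 10.7 − 5.8 − 2.6 − 0.4) / 6 = 3.3333%
Σ(R_i − R̄_i)(R_m − R̄_m) = 90.8767  ⇒  Cov = 90.8767 / 6 = 15.1461
Σ(R_m − R̄_m)² = 253.3133  ⇒  Var(R_m) = 253.3133 / 6 = 42.2189
β = Cov / Var(R_m) = 15.1461 / 42.2189 = 0.3588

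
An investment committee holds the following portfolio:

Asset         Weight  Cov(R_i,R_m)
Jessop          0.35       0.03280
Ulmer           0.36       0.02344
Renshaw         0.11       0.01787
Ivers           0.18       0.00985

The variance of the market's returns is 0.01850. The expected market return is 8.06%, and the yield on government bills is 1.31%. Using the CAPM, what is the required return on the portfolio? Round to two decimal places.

β_Jessop = 0.03280 / 0.01850 = 1.7730
β_Ulmer = 0.02344 / 0.01850 = 1.2670
β_Renshaw = 0.01787 / 0.01850 = 0.9659
β_Ivers = 0.00985 / 0.01850 = 0.5324
β_P = Σ w_i β_i = 0.35×1.7730 + 0.36×1.2670 + 0.11×0.9659 + 0.18×0.5324 = 1.2788
MRP = 8.06% − 1.31% = 6.75%
E(R_P) = R_f + β_P × MRP = 1.31% + 1.2788 × 6.75% = 9.94%

9.94%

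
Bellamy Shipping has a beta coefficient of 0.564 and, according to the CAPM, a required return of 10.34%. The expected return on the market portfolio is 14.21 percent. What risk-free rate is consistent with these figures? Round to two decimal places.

E(R) = R_f + β(E(R_m) − R_f) = R_f(1 − β) + β·E(R_m)
10.34% = R_f × (1 − 0.564) + 0.564 × 14.21%
10.34% = R_f × 0.436 + 8.01444%
R_f = (10.34% − 8.01444%) / 0.436 = 5.33%

5.33%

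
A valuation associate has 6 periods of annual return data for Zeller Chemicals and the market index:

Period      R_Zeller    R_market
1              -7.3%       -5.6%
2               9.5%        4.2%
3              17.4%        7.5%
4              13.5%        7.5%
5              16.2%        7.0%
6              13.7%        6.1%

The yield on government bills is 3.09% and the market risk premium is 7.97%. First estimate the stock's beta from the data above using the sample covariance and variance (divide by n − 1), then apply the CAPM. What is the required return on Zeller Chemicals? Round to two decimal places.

Mean R_i = (-7.3 + 9.5 + 17.4 + 13.5 + 16.2 + 13.7) / 6 = 10.5000%
Mean R_m = (-5.6 + 4.2 + 7.5 + 7.5 + 7.0 + 6.1) / 6 = 4.4500%
Σ(R_i − R̄_i)(R_m − R̄_m) = 229.1500  ⇒  Cov = 229.1500 / 5 = 45.8300
Σ(R_m − R̄_m)² = 128.8950  ⇒  Var(R_m) = 128.8950 / 5 = 25.7790
β = Cov / Var(R_m) = 45.8300 / 25.7790 = 1.7778
E(R) = R_f + β × MRP = 3.09% + 1.7778 × 7.97% = 17.26%

17.26%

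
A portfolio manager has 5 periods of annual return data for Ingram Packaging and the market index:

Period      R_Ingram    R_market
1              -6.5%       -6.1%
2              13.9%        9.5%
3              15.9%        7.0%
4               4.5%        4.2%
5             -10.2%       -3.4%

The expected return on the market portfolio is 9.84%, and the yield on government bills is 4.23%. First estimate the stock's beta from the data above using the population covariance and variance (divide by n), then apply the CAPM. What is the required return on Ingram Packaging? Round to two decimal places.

13.46%

Mean R_i = (-6.5 + 13.9 + 15.9 + 4.5 − 10.2) / 5 = 3.5200%
Mean R_m = (-6.1 + 9.5 + 7.0 + 4.2 − 3.4) / 5 = 2.2400%
Σ(R_i − R̄_i)(R_m − R̄_m) = 297.1560  ⇒  Cov = 297.1560 / 5 = 59.4312
Σ(R_m − R̄_m)² = 180.5720  ⇒  Var(R_m) = 180.5720 / 5 = 36.1144
β = Cov / Var(R_m) = 59.4312 / 36.1144 = 1.6456
MRP = 9.84% − 4.23% = 5.61%
E(R) = R_f + β × MRP = 4.23% + 1.6456 × 5.61% = 13.46%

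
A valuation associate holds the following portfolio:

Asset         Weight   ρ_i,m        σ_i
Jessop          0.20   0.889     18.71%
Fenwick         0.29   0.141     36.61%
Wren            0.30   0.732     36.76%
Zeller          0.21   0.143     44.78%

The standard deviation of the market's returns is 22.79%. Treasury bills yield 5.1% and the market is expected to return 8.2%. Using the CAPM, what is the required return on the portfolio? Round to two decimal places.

β_Jessop = 0.889 × 18.71% / 22.79% = 0.7298
β_Fenwick = 0.141 × 36.61% / 22.79% = 0.2265
β_Wren = 0.732 × 36.76% / 22.79% = 1.1807
β_Zeller = 0.143 × 44.78% / 22.79% = 0.2810
β_P = Σ w_i β_i = 0.20×0.7298 + 0.29×0.2265 + 0.30×1.1807 + 0.21×0.2810 = 0.6249
MRP = 8.2% − 5.1% = 3.10%
E(R_P) = R_f + β_P × MRP = 5.1% + 0.6249 × 3.1% = 7.04%

7.04%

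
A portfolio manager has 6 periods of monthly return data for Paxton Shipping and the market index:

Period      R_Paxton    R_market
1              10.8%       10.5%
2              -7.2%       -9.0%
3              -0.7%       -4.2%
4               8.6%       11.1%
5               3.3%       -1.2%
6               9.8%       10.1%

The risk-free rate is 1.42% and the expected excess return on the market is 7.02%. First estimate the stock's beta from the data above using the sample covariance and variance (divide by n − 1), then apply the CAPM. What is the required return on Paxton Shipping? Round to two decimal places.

6.89%

Mean R_i = (10.8 − 7.2 − 0.7 + 8.6 + 3.3 + 9.8) / 6 = 4.1000%
Mean R_m = (10.5 − 9.0 − 4.2 + 11.1 − 1.2 + 10.1) / 6 = 2.8833%
Σ(R_i − R̄_i)(R_m − R̄_m) = 300.6900  ⇒  Cov = 300.6900 / 5 = 60.1380
Σ(R_m − R̄_m)² = 385.6683  ⇒  Var(R_m) = 385.6683 / 5 = 77.1337
β = Cov / Var(R_m) = 60.1380 / 77.1337 = 0.7797
E(R) = R_f + β × MRP = 1.42% + 0.7797 × 7.02% = 6.89%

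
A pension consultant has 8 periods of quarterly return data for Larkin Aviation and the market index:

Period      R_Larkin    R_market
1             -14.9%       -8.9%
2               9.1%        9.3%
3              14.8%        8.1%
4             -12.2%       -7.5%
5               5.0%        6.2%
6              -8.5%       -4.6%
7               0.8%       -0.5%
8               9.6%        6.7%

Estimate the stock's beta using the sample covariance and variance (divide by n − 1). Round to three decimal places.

1.460

Mean R_i = (-14.9 + 9.1 + 14.8 − 12.2 + 5.0 − 8.5 + 0.8 + 9.6) / 8 = 0.4625%
Mean R_m = (-8.9 + 9.3 + 8.1 − 7.5 + 6.2 − 4.6 − 0.5 + 6.7) / 8 = 1.1000%
Σ(R_i − R̄_i)(R_m − R̄_m) = 558.5700  ⇒  Cov = 558.5700 / 7 = 79.7957
Σ(R_m − R̄_m)² = 382.6200  ⇒  Var(R_m) = 382.6200 / 7 = 54.6600
β = Cov / Var(R_m) = 79.7957 / 54.6600 = 1.4599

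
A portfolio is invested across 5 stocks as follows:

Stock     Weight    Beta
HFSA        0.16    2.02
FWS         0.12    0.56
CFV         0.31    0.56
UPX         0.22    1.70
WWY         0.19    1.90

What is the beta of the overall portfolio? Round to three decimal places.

1.299

β_P = Σ w_i β_i = 0.16×2.02 + 0.12×0.56 + 0.31×0.56 + 0.22×1.70 + 0.19×1.90 = 1.2990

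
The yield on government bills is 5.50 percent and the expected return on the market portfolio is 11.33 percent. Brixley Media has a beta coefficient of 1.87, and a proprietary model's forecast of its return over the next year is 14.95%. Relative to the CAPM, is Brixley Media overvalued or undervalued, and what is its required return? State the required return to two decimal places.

Overvalued; required return 16.40%

MRP = 11.33% − 5.50% = 5.83%
Required return = R_f + β·MRP = 5.50% + 1.87 × 5.83% = 16.40%
Forecast 14.95% < required 16.40% → the stock plots below the SML → overvalued.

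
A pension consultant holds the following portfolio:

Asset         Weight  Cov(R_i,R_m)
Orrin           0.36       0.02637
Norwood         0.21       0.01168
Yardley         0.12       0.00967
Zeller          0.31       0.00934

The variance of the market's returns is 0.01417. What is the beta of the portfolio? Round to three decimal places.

1.129

β_Orrin = 0.02637 / 0.01417 = 1.8610
β_Norwood = 0.01168 / 0.01417 = 0.8243
β_Yardley = 0.00967 / 0.01417 = 0.6824
β_Zeller = 0.00934 / 0.01417 = 0.6591
β_P = Σ w_i β_i = 0.36×1.8610 + 0.21×0.8243 + 0.12×0.6824 + 0.31×0.6591 = 1.1293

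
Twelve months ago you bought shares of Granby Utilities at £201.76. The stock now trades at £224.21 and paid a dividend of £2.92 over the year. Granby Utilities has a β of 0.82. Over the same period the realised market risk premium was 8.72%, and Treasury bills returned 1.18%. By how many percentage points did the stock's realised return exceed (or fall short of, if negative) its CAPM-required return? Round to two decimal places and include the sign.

+4.24%

Realised HPR = (P1 + D1 − P0) / P0 = (224.21 + 2.92 − 201.76) / 201.76 = 25.37 / 201.76 = 12.5743%
CAPM required = R_f + β·MRP = 1.18% + 0.82 × 8.72% = 8.3304%
α = realised − required = 12.5743% − 8.3304% = +4.24%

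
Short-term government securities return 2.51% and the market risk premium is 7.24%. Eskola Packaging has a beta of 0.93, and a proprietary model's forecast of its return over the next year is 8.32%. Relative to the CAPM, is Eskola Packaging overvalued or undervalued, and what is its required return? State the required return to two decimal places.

Overvalued; required return 9.24%

Required return = R_f + β·MRP = 2.51% + 0.93 × 7.24% = 9.24%
Forecast 8.32% < required 9.24% → the stock plots below the SML → overvalued.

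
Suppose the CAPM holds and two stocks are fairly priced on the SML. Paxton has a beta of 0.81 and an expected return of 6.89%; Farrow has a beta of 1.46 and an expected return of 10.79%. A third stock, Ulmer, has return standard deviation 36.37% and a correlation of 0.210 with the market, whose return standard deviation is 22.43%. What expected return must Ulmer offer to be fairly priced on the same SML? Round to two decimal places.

4.07%

MRP = (10.79% − 6.89%) / (1.46 − 0.81) = 6.0000%
R_f = 6.89% − 0.81 × 6.0000% = 2.0300%
β_Ulmer = ρ·σ_i/σ_m = 0.210 × 36.37 / 22.43 = 0.3405
E(R_Ulmer) = R_f + β × MRP = 2.0300% + 0.3405 × 6.0000% = 4.07%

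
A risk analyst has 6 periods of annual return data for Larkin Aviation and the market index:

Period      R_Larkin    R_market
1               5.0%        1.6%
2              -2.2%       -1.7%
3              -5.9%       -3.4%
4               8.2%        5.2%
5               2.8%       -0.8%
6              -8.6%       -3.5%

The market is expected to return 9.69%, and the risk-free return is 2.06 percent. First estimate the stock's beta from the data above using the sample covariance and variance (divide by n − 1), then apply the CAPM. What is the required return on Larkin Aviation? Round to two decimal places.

Mean R_i = (5.0 − 2.2 − 5.9 + 8.2 + 2.8 − 8.6) / 6 = -0.1167%
Mean R_m = (1.6 − 1.7 − 3.4 + 5.2 − 0.8 − 3.5) / 6 = -0.4333%
Σ(R_i − R̄_i)(R_m − R̄_m) = 101.9967  ⇒  Cov = 101.9967 / 5 = 20.3993
Σ(R_m − R̄_m)² = 55.8133  ⇒  Var(R_m) = 55.8133 / 5 = 11.1627
β = Cov / Var(R_m) = 20.3993 / 11.1627 = 1.8275
MRP = 9.69% − 2.06% = 7.63%
E(R) = R_f + β × MRP = 2.06% + 1.8275 × 7.63% = 16.00%

16.00%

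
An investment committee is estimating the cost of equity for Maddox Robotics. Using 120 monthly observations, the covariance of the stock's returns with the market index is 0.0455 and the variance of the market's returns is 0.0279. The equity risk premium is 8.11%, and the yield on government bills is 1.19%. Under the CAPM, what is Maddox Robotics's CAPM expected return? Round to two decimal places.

β = Cov(R_i, R_m) / Var(R_m) = 0.0455 / 0.0279 = 1.6308
E(R) = R_f + β × MRP = 1.19% + 1.6308 × 8.11% = 14.42%

14.42%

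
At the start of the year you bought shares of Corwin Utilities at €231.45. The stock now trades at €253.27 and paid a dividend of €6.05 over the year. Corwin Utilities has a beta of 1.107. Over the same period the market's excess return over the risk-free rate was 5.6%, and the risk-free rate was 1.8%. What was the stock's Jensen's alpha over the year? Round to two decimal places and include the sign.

+4.04%

Realised HPR = (P1 + D1 − P0) / P0 = (253.27 + 6.05 − 231.45) / 231.45 = 27.87 / 231.45 = 12.0415%
CAPM required = R_f + β·MRP = 1.8% + 1.107 × 5.6% = 7.9992%
α = realised − required = 12.0415% − 7.9992% = +4.04%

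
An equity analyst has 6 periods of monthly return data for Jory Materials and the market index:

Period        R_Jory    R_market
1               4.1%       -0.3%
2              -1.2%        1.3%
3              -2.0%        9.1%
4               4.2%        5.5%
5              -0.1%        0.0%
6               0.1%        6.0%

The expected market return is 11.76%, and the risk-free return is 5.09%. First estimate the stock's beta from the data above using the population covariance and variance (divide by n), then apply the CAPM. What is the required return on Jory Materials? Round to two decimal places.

Mean R_i = (4.1 − 1.2 − 2.0 + 4.2 − 0.1 + 0.1) / 6 = 0.8500%
Mean R_m = (-0.3 + 1.3 + 9.1 + 5.5 + 0.0 + 6.0) / 6 = 3.6000%
Σ(R_i − R̄_i)(R_m − R̄_m) = -15.6500  ⇒  Cov = -15.6500 / 6 = -2.6083
Σ(R_m − R̄_m)² = 73.0800  ⇒  Var(R_m) = 73.0800 / 6 = 12.1800
β = Cov / Var(R_m) = -2.6083 / 12.1800 = -0.2141
MRP = 11.76% − 5.09% = 6.67%
E(R) = R_f + β × MRP = 5.09% + -0.2141 × 6.67% = 3.66%

3.66%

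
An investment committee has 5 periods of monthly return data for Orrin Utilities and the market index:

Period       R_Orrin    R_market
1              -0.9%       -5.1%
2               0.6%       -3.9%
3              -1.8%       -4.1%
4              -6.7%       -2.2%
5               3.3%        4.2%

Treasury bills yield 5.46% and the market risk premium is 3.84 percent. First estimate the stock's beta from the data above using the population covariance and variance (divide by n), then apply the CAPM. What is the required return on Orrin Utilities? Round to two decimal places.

Mean R_i = (-0.9 + 0.6 − 1.8 − 6.7 + 3.3) / 5 = -1.1000%
Mean R_m = (-5.1 − 3.9 − 4.1 − 2.2 + 4.2) / 5 = -2.2200%
Σ(R_i − R̄_i)(R_m − R̄_m) = 26.0200  ⇒  Cov = 26.0200 / 5 = 5.2040
Σ(R_m − R̄_m)² = 55.8680  ⇒  Var(R_m) = 55.8680 / 5 = 11.1736
β = Cov / Var(R_m) = 5.2040 / 11.1736 = 0.4657
E(R) = R_f + β × MRP = 5.46% + 0.4657 × 3.84% = 7.25%

7.25%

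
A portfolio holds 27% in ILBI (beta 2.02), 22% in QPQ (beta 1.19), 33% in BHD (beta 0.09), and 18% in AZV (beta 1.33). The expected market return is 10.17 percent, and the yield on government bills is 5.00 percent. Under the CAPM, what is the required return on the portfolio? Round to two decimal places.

β_P = Σ w_i β_i = 0.27×2.02 + 0.22×1.19 + 0.33×0.09 + 0.18×1.33 = 1.0763
MRP = 10.17% − 5.00% = 5.17%
E(R_P) = R_f + β_P × MRP = 5.00% + 1.0763 × 5.17% = 10.56%

10.56%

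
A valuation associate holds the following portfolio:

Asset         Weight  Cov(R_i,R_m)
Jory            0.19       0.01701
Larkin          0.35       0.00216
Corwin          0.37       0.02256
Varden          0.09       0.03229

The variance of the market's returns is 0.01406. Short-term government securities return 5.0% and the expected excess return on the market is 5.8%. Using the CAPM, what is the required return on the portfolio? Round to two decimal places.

11.29%

β_Jory = 0.01701 / 0.01406 = 1.2098
β_Larkin = 0.00216 / 0.01406 = 0.1536
β_Corwin = 0.02256 / 0.01406 = 1.6046
β_Varden = 0.03229 / 0.01406 = 2.2966
β_P = Σ w_i β_i = 0.19×1.2098 + 0.35×0.1536 + 0.37×1.6046 + 0.09×2.2966 = 1.0840
E(R_P) = R_f + β_P × MRP = 5.0% + 1.0840 × 5.8% = 11.29%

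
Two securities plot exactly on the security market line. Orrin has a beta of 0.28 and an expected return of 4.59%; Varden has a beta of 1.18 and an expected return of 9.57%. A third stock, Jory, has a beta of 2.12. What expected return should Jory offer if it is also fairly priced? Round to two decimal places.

14.77%

MRP (SML slope) = (9.57% − 4.59%) / (1.18 − 0.28) = 4.98% / 0.90 = 5.5333%
R_f (intercept) = 4.59% − 0.28 × 5.5333% = 3.0407%
E(R_Jory) = R_f + β × MRP = 3.0407% + 2.12 × 5.5333% = 14.77%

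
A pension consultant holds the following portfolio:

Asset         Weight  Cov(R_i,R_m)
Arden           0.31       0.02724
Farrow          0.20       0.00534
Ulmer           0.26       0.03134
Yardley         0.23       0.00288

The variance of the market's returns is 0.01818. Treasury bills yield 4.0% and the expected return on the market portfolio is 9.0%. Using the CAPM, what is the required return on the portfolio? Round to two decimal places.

9.04%

β_Arden = 0.02724 / 0.01818 = 1.4983
β_Farrow = 0.00534 / 0.01818 = 0.2937
β_Ulmer = 0.03134 / 0.01818 = 1.7239
β_Yardley = 0.00288 / 0.01818 = 0.1584
β_P = Σ w_i β_i = 0.31×1.4983 + 0.20×0.2937 + 0.26×1.7239 + 0.23×0.1584 = 1.0079
MRP = 9.0% − 4.0% = 5.00%
E(R_P) = R_f + β_P × MRP = 4.0% + 1.0079 × 5.0% = 9.04%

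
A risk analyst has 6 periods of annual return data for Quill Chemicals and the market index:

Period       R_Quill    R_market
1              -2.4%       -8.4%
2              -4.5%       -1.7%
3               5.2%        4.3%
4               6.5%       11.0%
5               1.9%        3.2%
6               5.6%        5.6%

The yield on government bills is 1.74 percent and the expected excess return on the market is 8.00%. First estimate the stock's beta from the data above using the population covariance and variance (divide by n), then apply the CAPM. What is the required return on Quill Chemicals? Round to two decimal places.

Mean R_i = (-2.4 − 4.5 + 5.2 + 6.5 + 1.9 + 5.6) / 6 = 2.0500%
Mean R_m = (-8.4 − 1.7 + 4.3 + 11.0 + 3.2 + 5.6) / 6 = 2.3333%
Σ(R_i − R̄_i)(R_m − R̄_m) = 130.4100  ⇒  Cov = 130.4100 / 6 = 21.7350
Σ(R_m − R̄_m)² = 221.8733  ⇒  Var(R_m) = 221.8733 / 6 = 36.9789
β = Cov / Var(R_m) = 21.7350 / 36.9789 = 0.5878
E(R) = R_f + β × MRP = 1.74% + 0.5878 × 8.00% = 6.44%

6.44%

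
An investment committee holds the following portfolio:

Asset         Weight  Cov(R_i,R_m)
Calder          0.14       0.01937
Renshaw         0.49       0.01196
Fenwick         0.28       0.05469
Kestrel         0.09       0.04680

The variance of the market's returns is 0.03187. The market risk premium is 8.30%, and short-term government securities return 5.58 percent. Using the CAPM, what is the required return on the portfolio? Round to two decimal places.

12.90%

β_Calder = 0.01937 / 0.03187 = 0.6078
β_Renshaw = 0.01196 / 0.03187 = 0.3753
β_Fenwick = 0.05469 / 0.03187 = 1.7160
β_Kestrel = 0.04680 / 0.03187 = 1.4685
β_P = Σ w_i β_i = 0.14×0.6078 + 0.49×0.3753 + 0.28×1.7160 + 0.09×1.4685 = 0.8816
E(R_P) = R_f + β_P × MRP = 5.58% + 0.8816 × 8.30% = 12.90%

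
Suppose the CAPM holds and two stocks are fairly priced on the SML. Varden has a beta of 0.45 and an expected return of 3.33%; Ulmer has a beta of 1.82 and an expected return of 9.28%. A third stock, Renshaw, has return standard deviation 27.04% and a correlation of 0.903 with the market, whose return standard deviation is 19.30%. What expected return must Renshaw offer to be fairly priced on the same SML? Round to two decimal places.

MRP = (9.28% − 3.33%) / (1.82 − 0.45) = 4.3431%
R_f = 3.33% − 0.45 × 4.3431% = 1.3756%
β_Renshaw = ρ·σ_i/σ_m = 0.903 × 27.04 / 19.30 = 1.2651
E(R_Renshaw) = R_f + β × MRP = 1.3756% + 1.2651 × 4.3431% = 6.87%

6.87%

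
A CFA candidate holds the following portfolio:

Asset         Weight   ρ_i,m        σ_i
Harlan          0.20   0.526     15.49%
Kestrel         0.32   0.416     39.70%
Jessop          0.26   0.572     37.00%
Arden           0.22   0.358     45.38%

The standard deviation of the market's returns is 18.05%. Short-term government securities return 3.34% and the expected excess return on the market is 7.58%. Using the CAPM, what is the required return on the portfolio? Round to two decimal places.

β_Harlan = 0.526 × 15.49% / 18.05% = 0.4514
β_Kestrel = 0.416 × 39.70% / 18.05% = 0.9150
β_Jessop = 0.572 × 37.00% / 18.05% = 1.1725
β_Arden = 0.358 × 45.38% / 18.05% = 0.9001
β_P = Σ w_i β_i = 0.20×0.4514 + 0.32×0.9150 + 0.26×1.1725 + 0.22×0.9001 = 0.8860
E(R_P) = R_f + β_P × MRP = 3.34% + 0.8860 × 7.58% = 10.06%

10.06%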